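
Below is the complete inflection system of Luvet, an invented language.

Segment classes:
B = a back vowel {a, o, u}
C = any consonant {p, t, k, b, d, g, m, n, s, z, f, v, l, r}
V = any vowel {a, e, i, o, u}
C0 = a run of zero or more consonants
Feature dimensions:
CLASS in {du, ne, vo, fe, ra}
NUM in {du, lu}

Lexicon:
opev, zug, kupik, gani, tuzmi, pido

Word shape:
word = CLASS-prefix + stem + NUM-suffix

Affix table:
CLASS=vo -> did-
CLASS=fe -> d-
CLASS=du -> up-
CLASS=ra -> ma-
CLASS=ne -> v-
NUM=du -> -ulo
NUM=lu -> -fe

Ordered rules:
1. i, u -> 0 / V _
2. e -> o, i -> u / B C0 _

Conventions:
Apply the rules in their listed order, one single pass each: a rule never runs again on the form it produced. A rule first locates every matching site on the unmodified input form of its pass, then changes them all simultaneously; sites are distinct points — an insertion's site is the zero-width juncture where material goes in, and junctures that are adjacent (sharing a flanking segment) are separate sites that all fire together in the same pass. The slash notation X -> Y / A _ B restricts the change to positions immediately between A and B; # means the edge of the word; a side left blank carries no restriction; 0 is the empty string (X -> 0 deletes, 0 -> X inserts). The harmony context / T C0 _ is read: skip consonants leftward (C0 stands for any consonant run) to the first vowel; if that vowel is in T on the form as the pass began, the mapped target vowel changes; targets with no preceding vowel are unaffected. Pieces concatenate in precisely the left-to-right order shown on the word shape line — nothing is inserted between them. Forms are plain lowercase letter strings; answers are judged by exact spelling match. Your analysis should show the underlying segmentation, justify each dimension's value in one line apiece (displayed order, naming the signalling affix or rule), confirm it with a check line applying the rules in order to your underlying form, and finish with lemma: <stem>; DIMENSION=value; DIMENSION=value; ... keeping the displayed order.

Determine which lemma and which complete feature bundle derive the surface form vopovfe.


underlying: v-opev-fe
CLASS=ne - signalled by the affix v-
NUM=lu - signalled by the affix -fe
check: vopevfe -> vopevfe -> vopovfe
lemma: opev; CLASS=ne; NUM=lu


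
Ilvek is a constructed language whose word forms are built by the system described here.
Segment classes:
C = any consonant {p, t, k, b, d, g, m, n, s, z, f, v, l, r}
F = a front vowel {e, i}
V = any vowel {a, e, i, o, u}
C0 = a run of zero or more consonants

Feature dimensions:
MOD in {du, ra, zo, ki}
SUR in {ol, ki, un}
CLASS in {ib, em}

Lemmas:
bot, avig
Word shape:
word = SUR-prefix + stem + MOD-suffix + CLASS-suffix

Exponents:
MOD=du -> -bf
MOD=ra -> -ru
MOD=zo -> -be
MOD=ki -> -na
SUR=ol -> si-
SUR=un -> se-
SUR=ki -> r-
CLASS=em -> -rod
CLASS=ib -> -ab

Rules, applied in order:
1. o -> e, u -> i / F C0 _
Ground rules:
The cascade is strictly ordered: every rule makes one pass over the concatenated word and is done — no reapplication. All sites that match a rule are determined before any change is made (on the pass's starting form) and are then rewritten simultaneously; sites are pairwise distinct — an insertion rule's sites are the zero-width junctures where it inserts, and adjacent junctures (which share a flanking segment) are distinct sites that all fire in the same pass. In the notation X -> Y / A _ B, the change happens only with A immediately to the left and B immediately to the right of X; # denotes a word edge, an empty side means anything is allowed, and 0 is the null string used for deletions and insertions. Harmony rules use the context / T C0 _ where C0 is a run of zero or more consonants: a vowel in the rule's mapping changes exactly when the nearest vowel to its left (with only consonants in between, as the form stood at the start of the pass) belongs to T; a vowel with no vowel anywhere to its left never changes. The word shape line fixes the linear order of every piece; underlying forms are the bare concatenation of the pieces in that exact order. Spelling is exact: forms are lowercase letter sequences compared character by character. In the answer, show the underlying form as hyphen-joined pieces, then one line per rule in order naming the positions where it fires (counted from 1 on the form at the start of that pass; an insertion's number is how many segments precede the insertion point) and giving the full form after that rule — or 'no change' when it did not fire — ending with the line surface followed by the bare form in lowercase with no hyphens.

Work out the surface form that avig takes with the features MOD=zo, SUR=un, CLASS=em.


underlying: se-avig-be-rod
1. o -> e, u -> i / F C0 _: fires at position(s) 10: seavigbered
surface: seavigbered


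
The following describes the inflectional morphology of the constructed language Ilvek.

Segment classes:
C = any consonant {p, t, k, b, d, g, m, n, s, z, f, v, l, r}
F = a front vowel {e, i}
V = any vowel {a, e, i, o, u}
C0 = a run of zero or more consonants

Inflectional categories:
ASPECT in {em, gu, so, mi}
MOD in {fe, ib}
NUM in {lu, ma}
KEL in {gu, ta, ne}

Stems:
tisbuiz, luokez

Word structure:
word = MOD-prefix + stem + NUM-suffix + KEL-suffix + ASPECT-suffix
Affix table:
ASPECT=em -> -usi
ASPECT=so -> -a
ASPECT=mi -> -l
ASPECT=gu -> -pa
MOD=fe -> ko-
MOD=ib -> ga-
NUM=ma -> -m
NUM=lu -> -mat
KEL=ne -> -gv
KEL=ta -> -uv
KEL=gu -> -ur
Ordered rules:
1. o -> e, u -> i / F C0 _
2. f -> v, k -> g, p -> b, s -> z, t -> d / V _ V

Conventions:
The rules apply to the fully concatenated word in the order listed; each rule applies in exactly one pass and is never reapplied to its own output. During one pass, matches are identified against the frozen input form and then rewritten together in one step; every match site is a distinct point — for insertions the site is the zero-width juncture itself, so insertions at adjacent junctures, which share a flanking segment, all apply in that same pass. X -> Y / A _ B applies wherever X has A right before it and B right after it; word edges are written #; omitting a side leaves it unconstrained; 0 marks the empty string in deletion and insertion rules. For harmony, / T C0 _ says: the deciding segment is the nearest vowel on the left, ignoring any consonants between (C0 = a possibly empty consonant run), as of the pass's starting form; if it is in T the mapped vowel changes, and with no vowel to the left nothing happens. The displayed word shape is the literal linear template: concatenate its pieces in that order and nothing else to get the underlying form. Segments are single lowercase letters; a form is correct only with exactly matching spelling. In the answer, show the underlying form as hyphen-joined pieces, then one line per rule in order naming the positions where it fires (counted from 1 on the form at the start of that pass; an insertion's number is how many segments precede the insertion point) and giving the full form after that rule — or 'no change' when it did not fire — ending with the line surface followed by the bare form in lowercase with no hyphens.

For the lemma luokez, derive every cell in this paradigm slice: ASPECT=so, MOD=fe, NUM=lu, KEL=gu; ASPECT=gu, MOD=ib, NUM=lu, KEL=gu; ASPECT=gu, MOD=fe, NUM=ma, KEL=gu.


cell ASPECT=so, MOD=fe, NUM=lu, KEL=gu:
underlying: ko-luokez-mat-ur-a
1. o -> e, u -> i / F C0 _: no change
2. f -> v, k -> g, p -> b, s -> z, t -> d / V _ V: fires at position(s) 6, 11: koluogezmadura
surface: koluogezmadura

cell ASPECT=gu, MOD=ib, NUM=lu, KEL=gu:
underlying: ga-luokez-mat-ur-pa
1. o -> e, u -> i / F C0 _: no change
2. f -> v, k -> g, p -> b, s -> z, t -> d / V _ V: fires at position(s) 6, 11: galuogezmadurpa
surface: galuogezmadurpa

cell ASPECT=gu, MOD=fe, NUM=ma, KEL=gu:
underlying: ko-luokez-m-ur-pa
1. o -> e, u -> i / F C0 _: fires at position(s) 10: koluokezmirpa
2. f -> v, k -> g, p -> b, s -> z, t -> d / V _ V: fires at position(s) 6: koluogezmirpa
surface: koluogezmirpa


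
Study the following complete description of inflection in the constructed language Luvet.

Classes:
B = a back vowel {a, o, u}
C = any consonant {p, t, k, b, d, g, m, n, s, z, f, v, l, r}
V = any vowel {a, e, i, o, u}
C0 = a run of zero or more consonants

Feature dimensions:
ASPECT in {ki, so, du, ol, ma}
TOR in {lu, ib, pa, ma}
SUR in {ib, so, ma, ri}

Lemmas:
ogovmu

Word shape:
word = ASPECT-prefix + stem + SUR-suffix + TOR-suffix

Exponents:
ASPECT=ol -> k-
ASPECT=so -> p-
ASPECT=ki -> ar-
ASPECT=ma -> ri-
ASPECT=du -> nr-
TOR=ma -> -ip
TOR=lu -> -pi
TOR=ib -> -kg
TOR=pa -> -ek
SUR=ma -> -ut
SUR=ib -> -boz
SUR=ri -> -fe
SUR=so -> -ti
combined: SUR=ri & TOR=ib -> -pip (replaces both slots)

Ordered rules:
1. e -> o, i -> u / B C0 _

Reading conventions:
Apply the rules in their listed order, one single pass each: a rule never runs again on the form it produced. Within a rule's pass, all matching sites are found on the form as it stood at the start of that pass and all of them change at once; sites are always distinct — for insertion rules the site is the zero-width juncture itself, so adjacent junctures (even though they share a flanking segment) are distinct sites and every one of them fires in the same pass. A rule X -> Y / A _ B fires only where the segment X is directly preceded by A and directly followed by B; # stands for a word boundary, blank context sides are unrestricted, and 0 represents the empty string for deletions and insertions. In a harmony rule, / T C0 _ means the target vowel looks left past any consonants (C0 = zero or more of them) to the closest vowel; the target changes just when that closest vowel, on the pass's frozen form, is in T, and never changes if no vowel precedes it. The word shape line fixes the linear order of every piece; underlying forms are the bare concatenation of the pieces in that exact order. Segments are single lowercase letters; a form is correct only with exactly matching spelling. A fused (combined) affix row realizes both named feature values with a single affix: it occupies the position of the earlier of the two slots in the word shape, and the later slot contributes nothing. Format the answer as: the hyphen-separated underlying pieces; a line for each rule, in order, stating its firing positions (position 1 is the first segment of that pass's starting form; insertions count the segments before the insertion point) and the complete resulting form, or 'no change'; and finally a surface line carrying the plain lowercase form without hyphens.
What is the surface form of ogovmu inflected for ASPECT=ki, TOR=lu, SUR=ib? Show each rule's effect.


underlying: ar-ogovmu-boz-pi
1. e -> o, i -> u / B C0 _: fires at position(s) 13: arogovmubozpu
surface: arogovmubozpu


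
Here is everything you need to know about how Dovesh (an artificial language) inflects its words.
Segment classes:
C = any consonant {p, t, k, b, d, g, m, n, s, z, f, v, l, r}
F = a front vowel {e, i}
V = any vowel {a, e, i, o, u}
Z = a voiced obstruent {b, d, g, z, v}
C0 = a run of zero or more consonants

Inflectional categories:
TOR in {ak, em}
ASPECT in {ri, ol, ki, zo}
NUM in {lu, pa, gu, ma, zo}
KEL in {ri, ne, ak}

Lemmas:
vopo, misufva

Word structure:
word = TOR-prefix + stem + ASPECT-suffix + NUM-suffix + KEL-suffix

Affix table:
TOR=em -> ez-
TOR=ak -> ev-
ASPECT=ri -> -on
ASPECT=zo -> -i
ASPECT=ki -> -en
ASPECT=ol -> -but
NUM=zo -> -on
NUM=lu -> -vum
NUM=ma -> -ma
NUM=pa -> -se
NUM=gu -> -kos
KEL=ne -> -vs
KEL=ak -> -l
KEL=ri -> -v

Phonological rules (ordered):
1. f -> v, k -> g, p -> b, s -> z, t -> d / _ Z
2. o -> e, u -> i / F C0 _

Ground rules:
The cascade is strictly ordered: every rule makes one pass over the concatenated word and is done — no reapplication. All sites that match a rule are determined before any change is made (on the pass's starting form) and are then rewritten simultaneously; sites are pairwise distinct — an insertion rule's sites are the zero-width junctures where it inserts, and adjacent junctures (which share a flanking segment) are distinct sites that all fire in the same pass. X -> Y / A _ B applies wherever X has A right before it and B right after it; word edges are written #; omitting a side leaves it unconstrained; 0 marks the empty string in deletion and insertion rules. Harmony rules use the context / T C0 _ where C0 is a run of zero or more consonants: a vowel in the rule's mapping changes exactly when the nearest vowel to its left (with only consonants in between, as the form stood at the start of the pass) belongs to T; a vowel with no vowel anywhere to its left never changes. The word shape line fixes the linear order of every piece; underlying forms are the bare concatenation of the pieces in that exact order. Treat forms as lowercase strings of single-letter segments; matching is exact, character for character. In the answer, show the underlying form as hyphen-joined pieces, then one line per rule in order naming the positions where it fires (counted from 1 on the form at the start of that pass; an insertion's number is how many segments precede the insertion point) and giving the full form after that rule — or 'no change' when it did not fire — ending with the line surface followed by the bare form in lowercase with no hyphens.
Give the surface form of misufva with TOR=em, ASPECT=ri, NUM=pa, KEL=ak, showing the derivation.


underlying: ez-misufva-on-se-l
1. f -> v, k -> g, p -> b, s -> z, t -> d / _ Z: fires at position(s) 7: ezmisuvvaonsel
2. o -> e, u -> i / F C0 _: fires at position(s) 6: ezmisivvaonsel
surface: ezmisivvaonsel


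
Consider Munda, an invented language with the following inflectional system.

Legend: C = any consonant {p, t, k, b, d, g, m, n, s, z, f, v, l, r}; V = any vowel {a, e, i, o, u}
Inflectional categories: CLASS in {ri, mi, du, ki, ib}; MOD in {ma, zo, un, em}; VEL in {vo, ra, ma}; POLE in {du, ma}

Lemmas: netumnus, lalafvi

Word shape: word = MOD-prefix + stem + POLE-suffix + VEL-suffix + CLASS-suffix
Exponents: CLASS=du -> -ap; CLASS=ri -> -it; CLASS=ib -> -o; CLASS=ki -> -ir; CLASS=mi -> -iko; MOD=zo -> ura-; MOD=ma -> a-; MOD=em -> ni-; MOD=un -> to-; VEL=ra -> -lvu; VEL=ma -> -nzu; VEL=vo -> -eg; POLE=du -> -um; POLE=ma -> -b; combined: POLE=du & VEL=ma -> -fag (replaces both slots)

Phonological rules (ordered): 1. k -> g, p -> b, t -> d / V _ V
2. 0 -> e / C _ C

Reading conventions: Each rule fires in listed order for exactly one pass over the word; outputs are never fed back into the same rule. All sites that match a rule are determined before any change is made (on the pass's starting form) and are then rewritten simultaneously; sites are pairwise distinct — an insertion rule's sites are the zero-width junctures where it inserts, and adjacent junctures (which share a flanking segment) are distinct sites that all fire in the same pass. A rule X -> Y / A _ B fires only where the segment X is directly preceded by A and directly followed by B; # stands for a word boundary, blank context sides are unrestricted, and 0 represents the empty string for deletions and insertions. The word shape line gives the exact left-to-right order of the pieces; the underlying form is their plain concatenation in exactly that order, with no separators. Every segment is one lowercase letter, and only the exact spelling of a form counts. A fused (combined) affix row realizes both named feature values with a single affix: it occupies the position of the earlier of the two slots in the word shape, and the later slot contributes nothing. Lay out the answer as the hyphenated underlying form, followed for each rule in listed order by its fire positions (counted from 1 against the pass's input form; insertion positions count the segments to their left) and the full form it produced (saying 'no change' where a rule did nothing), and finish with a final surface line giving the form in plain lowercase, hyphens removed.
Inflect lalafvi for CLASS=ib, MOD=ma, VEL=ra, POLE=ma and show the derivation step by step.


underlying: a-lalafvi-b-lvu-o
1. k -> g, p -> b, t -> d / V _ V: no change
2. 0 -> e / C _ C: inserts after position(s) 6, 9, 10: alalafevibelevuo
surface: alalafevibelevuo


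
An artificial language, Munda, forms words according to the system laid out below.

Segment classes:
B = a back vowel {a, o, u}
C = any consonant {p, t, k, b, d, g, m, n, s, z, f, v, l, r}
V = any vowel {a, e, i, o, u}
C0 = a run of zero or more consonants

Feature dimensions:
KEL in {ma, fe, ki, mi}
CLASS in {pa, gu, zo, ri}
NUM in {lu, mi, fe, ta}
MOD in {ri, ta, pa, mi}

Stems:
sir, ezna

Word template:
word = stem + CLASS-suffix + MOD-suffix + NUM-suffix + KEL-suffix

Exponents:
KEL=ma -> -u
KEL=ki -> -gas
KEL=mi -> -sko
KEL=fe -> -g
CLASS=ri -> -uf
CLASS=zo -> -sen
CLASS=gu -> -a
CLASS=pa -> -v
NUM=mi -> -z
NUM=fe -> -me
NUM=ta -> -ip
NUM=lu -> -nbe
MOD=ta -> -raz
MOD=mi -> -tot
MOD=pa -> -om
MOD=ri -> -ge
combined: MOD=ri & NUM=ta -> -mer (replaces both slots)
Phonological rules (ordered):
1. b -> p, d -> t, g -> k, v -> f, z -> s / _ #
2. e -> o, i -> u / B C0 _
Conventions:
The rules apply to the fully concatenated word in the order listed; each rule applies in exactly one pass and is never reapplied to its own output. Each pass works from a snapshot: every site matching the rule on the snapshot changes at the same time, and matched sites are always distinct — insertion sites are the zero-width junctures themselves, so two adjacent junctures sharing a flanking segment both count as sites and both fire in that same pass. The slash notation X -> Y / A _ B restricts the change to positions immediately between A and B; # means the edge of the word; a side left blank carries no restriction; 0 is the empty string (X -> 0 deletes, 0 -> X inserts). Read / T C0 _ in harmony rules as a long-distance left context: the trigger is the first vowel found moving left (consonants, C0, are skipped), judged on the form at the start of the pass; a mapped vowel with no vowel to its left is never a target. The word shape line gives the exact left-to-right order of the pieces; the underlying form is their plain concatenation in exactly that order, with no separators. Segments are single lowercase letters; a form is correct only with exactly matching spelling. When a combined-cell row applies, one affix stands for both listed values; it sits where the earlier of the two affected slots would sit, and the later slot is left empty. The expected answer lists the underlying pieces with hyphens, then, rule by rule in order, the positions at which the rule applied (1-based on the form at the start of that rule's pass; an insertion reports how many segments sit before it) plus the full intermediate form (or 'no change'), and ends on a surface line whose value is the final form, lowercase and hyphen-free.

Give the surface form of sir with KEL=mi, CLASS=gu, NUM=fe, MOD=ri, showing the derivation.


underlying: sir-a-ge-me-sko
1. b -> p, d -> t, g -> k, v -> f, z -> s / _ #: no change
2. e -> o, i -> u / B C0 _: fires at position(s) 6: siragomesko
surface: siragomesko


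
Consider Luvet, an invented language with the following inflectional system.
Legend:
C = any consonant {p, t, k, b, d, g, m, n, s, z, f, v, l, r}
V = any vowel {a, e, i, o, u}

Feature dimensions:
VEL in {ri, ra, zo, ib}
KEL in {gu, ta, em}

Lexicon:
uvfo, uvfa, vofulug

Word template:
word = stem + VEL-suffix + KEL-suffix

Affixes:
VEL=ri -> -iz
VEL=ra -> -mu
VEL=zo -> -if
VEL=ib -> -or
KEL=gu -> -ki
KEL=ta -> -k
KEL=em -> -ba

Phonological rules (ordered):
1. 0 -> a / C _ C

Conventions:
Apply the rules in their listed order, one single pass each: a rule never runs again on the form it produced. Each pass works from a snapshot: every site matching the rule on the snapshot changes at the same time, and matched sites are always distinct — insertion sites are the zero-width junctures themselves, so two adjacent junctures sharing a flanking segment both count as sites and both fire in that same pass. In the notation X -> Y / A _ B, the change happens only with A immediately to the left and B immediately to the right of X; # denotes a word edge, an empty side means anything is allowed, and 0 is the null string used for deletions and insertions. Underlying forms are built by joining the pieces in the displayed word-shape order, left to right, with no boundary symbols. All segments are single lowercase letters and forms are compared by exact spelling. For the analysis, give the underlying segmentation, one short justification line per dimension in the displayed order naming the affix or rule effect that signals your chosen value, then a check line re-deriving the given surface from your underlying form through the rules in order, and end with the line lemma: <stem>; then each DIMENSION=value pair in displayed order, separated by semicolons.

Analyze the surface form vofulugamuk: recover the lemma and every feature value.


underlying: vofulug-mu-k
VEL=ra - signalled by the affix -mu
KEL=ta - signalled by the affix -k
check: vofulugmuk -> vofulugamuk
lemma: vofulug; VEL=ra; KEL=ta


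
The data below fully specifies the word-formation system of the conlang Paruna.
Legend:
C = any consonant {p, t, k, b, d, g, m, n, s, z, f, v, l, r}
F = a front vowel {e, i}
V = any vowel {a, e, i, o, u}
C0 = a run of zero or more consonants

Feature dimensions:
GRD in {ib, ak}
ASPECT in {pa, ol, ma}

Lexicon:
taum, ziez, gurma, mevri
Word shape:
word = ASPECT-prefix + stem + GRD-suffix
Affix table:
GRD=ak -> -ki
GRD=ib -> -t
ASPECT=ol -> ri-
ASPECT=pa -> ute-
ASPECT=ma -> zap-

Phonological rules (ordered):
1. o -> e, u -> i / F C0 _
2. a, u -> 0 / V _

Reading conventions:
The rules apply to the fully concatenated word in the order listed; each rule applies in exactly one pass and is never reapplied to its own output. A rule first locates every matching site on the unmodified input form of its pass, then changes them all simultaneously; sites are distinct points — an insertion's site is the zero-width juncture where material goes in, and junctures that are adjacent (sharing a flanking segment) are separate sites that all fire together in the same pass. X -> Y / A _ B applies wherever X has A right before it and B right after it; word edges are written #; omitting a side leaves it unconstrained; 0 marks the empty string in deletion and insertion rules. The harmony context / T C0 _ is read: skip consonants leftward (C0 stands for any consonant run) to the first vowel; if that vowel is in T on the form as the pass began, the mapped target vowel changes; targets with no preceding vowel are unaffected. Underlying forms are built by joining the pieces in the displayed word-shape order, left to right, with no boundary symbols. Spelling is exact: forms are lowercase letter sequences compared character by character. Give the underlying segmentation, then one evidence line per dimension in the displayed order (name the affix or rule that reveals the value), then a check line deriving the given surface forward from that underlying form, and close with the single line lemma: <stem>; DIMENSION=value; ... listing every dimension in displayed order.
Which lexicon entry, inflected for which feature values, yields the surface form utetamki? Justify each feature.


underlying: ute-taum-ki
GRD=ak - signalled by the affix -ki
ASPECT=pa - signalled by the affix ute-
check: utetaumki -> utetaumki -> utetamki
lemma: taum; GRD=ak; ASPECT=pa


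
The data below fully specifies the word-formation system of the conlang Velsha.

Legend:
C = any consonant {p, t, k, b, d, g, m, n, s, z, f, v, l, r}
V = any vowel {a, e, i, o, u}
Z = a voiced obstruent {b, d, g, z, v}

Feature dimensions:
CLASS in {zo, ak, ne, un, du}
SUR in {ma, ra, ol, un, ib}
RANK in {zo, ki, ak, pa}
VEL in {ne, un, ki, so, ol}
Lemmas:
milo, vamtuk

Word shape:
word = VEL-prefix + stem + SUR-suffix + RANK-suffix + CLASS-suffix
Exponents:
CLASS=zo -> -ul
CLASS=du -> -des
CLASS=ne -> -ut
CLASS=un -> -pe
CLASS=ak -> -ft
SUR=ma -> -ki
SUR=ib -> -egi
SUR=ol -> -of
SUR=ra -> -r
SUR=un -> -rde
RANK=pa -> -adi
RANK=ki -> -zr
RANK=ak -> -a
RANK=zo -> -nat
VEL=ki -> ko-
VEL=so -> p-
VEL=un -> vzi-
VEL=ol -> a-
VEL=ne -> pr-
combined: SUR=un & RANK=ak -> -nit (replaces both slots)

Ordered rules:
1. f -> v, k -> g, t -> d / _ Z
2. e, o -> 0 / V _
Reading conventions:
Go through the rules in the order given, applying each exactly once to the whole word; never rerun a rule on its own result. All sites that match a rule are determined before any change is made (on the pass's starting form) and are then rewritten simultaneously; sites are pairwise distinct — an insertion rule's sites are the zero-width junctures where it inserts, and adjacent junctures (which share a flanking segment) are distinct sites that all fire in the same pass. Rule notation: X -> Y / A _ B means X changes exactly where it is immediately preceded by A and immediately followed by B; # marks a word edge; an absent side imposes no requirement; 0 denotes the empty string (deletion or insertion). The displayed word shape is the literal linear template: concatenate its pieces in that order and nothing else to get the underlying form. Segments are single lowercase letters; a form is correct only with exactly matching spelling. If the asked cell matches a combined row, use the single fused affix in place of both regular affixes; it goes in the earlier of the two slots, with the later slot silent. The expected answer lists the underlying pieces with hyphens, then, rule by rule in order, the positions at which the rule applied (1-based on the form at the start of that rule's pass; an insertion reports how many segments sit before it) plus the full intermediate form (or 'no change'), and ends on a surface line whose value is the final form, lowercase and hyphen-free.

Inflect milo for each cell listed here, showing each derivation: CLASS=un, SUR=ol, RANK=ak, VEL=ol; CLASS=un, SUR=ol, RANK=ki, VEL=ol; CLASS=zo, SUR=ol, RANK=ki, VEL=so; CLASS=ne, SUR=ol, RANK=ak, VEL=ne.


cell CLASS=un, SUR=ol, RANK=ak, VEL=ol:
underlying: a-milo-of-a-pe
1. f -> v, k -> g, t -> d / _ Z: no change
2. e, o -> 0 / V _: fires at position(s) 6: amilofape
surface: amilofape

cell CLASS=un, SUR=ol, RANK=ki, VEL=ol:
underlying: a-milo-of-zr-pe
1. f -> v, k -> g, t -> d / _ Z: fires at position(s) 7: amiloovzrpe
2. e, o -> 0 / V _: fires at position(s) 6: amilovzrpe
surface: amilovzrpe

cell CLASS=zo, SUR=ol, RANK=ki, VEL=so:
underlying: p-milo-of-zr-ul
1. f -> v, k -> g, t -> d / _ Z: fires at position(s) 7: pmiloovzrul
2. e, o -> 0 / V _: fires at position(s) 6: pmilovzrul
surface: pmilovzrul

cell CLASS=ne, SUR=ol, RANK=ak, VEL=ne:
underlying: pr-milo-of-a-ut
1. f -> v, k -> g, t -> d / _ Z: no change
2. e, o -> 0 / V _: fires at position(s) 7: prmilofaut
surface: prmilofaut


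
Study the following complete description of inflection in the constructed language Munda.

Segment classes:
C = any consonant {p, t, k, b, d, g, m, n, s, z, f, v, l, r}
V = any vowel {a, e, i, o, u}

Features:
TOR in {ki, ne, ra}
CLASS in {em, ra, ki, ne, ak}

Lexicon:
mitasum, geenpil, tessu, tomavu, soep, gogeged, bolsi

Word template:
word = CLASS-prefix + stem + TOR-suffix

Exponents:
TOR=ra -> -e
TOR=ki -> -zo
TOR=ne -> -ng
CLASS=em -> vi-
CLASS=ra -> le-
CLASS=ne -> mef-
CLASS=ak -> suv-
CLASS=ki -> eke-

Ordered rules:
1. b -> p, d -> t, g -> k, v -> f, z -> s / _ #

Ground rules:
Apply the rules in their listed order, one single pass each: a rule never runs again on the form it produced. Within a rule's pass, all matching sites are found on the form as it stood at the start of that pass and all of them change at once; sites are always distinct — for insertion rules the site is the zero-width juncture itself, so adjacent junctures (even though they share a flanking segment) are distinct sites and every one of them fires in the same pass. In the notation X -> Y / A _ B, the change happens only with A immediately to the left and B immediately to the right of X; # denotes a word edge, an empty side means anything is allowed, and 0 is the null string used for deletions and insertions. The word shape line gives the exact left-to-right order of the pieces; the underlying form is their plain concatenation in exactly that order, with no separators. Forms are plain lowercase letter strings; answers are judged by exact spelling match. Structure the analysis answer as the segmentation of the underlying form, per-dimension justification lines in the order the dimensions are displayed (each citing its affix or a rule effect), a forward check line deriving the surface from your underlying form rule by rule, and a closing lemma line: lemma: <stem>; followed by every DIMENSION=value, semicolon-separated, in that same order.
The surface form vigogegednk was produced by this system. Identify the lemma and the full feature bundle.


underlying: vi-gogeged-ng
TOR=ne - signalled by the affix -ng
CLASS=em - signalled by the affix vi-
check: vigogegedng -> vigogegednk
lemma: gogeged; TOR=ne; CLASS=em


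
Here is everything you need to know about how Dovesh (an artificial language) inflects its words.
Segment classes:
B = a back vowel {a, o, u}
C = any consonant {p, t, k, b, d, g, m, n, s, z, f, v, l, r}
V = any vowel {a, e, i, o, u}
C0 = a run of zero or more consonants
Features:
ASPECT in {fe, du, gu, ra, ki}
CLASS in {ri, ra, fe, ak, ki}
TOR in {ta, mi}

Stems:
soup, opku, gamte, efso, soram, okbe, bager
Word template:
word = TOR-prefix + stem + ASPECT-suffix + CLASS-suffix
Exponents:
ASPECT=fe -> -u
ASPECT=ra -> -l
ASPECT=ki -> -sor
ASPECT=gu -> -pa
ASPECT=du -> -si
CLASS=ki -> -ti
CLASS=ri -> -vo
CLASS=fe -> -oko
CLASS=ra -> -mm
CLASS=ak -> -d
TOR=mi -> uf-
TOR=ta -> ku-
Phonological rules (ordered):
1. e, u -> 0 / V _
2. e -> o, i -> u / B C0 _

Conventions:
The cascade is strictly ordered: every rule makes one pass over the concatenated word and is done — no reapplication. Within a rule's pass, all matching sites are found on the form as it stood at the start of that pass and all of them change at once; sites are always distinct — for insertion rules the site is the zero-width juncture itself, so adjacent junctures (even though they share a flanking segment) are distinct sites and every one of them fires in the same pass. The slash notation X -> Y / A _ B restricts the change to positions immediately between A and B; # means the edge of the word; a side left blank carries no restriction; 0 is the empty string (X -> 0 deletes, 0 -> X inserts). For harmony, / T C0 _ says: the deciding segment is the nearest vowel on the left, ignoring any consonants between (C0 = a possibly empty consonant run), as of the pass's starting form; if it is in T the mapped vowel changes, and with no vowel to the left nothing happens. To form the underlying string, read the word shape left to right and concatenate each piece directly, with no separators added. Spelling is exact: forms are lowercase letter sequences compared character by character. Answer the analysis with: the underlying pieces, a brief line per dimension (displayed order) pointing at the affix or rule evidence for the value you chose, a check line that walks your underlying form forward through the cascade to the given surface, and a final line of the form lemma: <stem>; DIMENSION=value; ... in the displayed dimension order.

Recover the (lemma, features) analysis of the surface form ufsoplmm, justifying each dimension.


underlying: uf-soup-l-mm
ASPECT=ra - signalled by the affix -l
CLASS=ra - signalled by the affix -mm
TOR=mi - signalled by the affix uf-
check: ufsouplmm -> ufsoplmm -> ufsoplmm
lemma: soup; ASPECT=ra; CLASS=ra; TOR=mi


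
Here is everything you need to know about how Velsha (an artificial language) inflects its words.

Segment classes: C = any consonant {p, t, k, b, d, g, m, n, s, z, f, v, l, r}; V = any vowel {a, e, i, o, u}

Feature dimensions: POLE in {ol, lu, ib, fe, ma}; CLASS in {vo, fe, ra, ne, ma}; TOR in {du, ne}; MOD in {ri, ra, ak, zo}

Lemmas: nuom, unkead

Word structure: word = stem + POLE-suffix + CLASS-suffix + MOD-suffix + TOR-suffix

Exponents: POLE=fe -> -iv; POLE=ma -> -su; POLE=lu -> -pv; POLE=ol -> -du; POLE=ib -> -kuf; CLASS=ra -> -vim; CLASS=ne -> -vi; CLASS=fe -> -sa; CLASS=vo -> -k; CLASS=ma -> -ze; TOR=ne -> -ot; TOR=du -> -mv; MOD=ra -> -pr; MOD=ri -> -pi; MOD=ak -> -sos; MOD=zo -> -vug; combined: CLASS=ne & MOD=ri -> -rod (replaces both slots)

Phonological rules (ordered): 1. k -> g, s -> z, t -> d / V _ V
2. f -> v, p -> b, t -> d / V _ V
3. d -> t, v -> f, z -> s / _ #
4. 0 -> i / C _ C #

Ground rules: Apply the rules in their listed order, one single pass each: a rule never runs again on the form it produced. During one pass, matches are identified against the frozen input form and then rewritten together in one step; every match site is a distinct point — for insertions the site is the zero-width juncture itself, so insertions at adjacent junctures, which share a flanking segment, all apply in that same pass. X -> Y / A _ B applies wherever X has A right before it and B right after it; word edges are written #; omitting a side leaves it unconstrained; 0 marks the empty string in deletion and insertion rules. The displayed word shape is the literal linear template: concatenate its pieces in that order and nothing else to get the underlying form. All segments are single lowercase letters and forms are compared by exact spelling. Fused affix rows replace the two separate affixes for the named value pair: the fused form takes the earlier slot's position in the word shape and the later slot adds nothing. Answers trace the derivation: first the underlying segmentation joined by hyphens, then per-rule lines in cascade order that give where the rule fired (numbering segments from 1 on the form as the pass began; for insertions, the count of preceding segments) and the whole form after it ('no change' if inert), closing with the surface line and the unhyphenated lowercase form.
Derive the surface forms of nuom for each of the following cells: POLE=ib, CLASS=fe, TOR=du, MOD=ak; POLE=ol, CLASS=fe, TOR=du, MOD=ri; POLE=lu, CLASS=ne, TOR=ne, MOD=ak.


cell POLE=ib, CLASS=fe, TOR=du, MOD=ak:
underlying: nuom-kuf-sa-sos-mv
1. k -> g, s -> z, t -> d / V _ V: fires at position(s) 10: nuomkufsazosmv
2. f -> v, p -> b, t -> d / V _ V: no change
3. d -> t, v -> f, z -> s / _ #: fires at position(s) 14: nuomkufsazosmf
4. 0 -> i / C _ C #: inserts after position(s) 13: nuomkufsazosmif
surface: nuomkufsazosmif

cell POLE=ol, CLASS=fe, TOR=du, MOD=ri:
underlying: nuom-du-sa-pi-mv
1. k -> g, s -> z, t -> d / V _ V: fires at position(s) 7: nuomduzapimv
2. f -> v, p -> b, t -> d / V _ V: fires at position(s) 9: nuomduzabimv
3. d -> t, v -> f, z -> s / _ #: fires at position(s) 12: nuomduzabimf
4. 0 -> i / C _ C #: inserts after position(s) 11: nuomduzabimif
surface: nuomduzabimif

cell POLE=lu, CLASS=ne, TOR=ne, MOD=ak:
underlying: nuom-pv-vi-sos-ot
1. k -> g, s -> z, t -> d / V _ V: fires at position(s) 9, 11: nuompvvizozot
2. f -> v, p -> b, t -> d / V _ V: no change
3. d -> t, v -> f, z -> s / _ #: no change
4. 0 -> i / C _ C #: no change
surface: nuompvvizozot


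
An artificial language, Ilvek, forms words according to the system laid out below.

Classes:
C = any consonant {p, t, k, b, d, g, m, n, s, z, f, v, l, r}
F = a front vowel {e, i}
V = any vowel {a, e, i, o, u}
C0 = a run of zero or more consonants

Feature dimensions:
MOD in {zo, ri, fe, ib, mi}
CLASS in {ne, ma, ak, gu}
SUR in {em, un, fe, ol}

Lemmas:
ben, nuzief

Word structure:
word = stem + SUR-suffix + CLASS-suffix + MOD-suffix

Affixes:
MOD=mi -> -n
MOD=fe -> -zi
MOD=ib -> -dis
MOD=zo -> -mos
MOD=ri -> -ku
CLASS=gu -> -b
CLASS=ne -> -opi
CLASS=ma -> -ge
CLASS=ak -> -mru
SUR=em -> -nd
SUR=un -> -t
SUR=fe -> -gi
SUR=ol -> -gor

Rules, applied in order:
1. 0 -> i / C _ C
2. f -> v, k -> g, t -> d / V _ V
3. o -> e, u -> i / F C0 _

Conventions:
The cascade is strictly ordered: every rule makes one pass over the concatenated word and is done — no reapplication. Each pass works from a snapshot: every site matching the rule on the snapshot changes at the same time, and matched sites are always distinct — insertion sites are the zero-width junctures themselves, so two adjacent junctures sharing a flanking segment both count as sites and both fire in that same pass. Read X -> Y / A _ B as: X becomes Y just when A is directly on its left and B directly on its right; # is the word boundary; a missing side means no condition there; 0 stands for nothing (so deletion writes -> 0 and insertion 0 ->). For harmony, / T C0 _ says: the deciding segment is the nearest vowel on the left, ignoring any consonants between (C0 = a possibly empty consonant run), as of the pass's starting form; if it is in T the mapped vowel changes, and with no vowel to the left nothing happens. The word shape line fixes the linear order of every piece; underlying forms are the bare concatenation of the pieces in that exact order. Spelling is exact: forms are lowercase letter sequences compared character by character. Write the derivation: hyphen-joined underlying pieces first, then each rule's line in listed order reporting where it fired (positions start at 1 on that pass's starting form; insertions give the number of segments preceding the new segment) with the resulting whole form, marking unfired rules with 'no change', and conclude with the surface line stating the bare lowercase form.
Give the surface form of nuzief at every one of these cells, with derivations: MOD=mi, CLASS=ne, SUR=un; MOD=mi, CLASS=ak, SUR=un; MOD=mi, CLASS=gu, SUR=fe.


cell MOD=mi, CLASS=ne, SUR=un:
underlying: nuzief-t-opi-n
1. 0 -> i / C _ C: inserts after position(s) 6: nuziefitopin
2. f -> v, k -> g, t -> d / V _ V: fires at position(s) 6, 8: nuzievidopin
3. o -> e, u -> i / F C0 _: fires at position(s) 9: nuzievidepin
surface: nuzievidepin

cell MOD=mi, CLASS=ak, SUR=un:
underlying: nuzief-t-mru-n
1. 0 -> i / C _ C: inserts after position(s) 6, 7, 8: nuziefitimirun
2. f -> v, k -> g, t -> d / V _ V: fires at position(s) 6, 8: nuzievidimirun
3. o -> e, u -> i / F C0 _: fires at position(s) 13: nuzievidimirin
surface: nuzievidimirin

cell MOD=mi, CLASS=gu, SUR=fe:
underlying: nuzief-gi-b-n
1. 0 -> i / C _ C: inserts after position(s) 6, 9: nuziefigibin
2. f -> v, k -> g, t -> d / V _ V: fires at position(s) 6: nuzievigibin
3. o -> e, u -> i / F C0 _: no change
surface: nuzievigibin


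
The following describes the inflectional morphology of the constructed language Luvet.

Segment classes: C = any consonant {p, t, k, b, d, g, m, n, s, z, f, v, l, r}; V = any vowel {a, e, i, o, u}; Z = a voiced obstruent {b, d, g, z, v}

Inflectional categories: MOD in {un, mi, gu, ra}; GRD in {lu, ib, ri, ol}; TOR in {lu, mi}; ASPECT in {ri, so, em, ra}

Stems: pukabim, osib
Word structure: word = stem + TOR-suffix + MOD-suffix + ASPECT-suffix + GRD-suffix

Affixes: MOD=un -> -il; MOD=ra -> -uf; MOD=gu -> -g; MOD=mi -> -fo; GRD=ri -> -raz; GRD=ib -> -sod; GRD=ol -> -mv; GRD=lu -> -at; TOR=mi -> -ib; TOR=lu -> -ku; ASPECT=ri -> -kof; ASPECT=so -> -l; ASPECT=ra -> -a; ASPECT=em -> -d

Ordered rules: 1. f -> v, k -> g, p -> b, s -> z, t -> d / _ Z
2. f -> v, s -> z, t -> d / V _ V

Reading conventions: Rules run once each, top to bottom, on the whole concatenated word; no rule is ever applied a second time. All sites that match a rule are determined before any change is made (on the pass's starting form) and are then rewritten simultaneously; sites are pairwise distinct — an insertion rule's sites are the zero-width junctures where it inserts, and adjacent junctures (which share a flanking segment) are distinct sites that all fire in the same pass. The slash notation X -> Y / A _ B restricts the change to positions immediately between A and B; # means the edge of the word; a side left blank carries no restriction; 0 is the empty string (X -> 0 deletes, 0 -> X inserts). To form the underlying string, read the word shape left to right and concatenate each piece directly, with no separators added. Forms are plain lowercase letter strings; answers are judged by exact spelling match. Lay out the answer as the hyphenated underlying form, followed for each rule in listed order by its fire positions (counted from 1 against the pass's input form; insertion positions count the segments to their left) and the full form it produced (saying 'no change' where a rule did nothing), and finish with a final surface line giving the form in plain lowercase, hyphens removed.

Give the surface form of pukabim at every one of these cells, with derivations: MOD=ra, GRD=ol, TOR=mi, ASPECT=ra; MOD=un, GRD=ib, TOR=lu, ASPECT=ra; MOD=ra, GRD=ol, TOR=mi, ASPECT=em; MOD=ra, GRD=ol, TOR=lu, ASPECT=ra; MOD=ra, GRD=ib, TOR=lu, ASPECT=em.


cell MOD=ra, GRD=ol, TOR=mi, ASPECT=ra:
underlying: pukabim-ib-uf-a-mv
1. f -> v, k -> g, p -> b, s -> z, t -> d / _ Z: no change
2. f -> v, s -> z, t -> d / V _ V: fires at position(s) 11: pukabimibuvamv
surface: pukabimibuvamv

cell MOD=un, GRD=ib, TOR=lu, ASPECT=ra:
underlying: pukabim-ku-il-a-sod
1. f -> v, k -> g, p -> b, s -> z, t -> d / _ Z: no change
2. f -> v, s -> z, t -> d / V _ V: fires at position(s) 13: pukabimkuilazod
surface: pukabimkuilazod

cell MOD=ra, GRD=ol, TOR=mi, ASPECT=em:
underlying: pukabim-ib-uf-d-mv
1. f -> v, k -> g, p -> b, s -> z, t -> d / _ Z: fires at position(s) 11: pukabimibuvdmv
2. f -> v, s -> z, t -> d / V _ V: no change
surface: pukabimibuvdmv

cell MOD=ra, GRD=ol, TOR=lu, ASPECT=ra:
underlying: pukabim-ku-uf-a-mv
1. f -> v, k -> g, p -> b, s -> z, t -> d / _ Z: no change
2. f -> v, s -> z, t -> d / V _ V: fires at position(s) 11: pukabimkuuvamv
surface: pukabimkuuvamv

cell MOD=ra, GRD=ib, TOR=lu, ASPECT=em:
underlying: pukabim-ku-uf-d-sod
1. f -> v, k -> g, p -> b, s -> z, t -> d / _ Z: fires at position(s) 11: pukabimkuuvdsod
2. f -> v, s -> z, t -> d / V _ V: no change
surface: pukabimkuuvdsod
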